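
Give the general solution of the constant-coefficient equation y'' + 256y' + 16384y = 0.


Characteristic equation: r² + 256r + 16384 = 0, i.e. (r + 128)² = 0.
Repeated root r = -128; include an x factor for the second linearly independent solution.
General solution: y = (C₁ + C₂x)e^(-128x).


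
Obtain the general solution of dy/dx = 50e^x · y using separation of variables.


Separate variables: dy/y = 50e^x dx.
Integrate: ln|y| = 50e^x + C₀.
Exponentiate: y = Ce^(50e^x).


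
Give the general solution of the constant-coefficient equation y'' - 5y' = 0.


Characteristic equation: r² - 5r = 0.
Factor: (r - 5)(r - 0) = 0 ⇒ r = 5, 0 (distinct real).
General solution: y = C₁e^(5x) + C₂.


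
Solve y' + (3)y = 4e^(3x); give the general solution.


P(x) = 3 ⇒ μ = e^(3x).
(μ y)' = 4e^(6x) ⇒ μ y = (4/6)e^(6x) + C.
Divide by μ: y = (2/3)e^(3x) + Ce^(-3x).


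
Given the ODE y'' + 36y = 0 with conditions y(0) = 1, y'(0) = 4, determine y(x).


Characteristic roots of r² + 36 = 0 are ±6i, so y = C₁cos(6x) + C₂sin(6x).
Apply y(0) = 1: C₁ = 1. Differentiate and apply y'(0) = 4: 6·C₂ = 4, so C₂ = 2/3.
Particular solution: y = cos(6x) + (2/3)sin(6x).


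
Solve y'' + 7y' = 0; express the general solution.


Characteristic equation: r² + 7r = 0.
Factor: (r + 7)(r - 0) = 0 ⇒ r = -7, 0 (distinct real).
General solution: y = C₁e^(-7x) + C₂.


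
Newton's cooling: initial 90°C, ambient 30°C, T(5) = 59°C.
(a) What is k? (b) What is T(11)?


Newton's law: T(t) = T_a + (T₀ - T_a)e^(-kt).
(a) Use T(5) = 59: (59 - 30)/(90 - 30) = e^(-k·5), so k = -ln(0.483)/5 ≈ 0.1454.
(b) Apply k to t = 11: T(11) = 30 + (60)e^(-1.600) ≈ 42.1°C.


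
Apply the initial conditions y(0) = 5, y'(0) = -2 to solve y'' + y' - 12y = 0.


Characteristic roots of r² + r - 12 = 0 are -4, 3.
General solution y = c₁ e^(-4x) + c₂ e^(3x).
Apply y(0) = 5: c₁ + c₂ = 5. Apply y'(0) = -2: -4 c₁ + 3 c₂ = -2.
Solve: c₁ = 17/7, c₂ = 18/7.
Particular solution: y = (17/7)e^(-4x) + (18/7)e^(3x).


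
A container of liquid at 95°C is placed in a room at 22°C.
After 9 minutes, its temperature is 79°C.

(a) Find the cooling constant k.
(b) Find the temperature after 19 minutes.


Newton's law: T(t) = T_a + (T₀ - T_a)e^(-kt).
(a) Use T(9) = 79: (79 - 22)/(95 - 22) = e^(-k·9), so k = -ln(0.781)/9 ≈ 0.0275.
(b) Apply k to t = 19: T(19) = 22 + (73)e^(-0.522) ≈ 65.3°C.


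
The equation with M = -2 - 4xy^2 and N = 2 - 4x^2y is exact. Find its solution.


Check exactness: ∂M/∂y = -8xy and ∂N/∂x = -8xy; equal, so the equation is exact.
Integrate M with respect to x (treating y as constant): ∫M dx = -2x - 2x^2y^2 + h(y).
Differentiate w.r.t. y and set equal to N: the x-dependent terms already match, leaving h'(y) = 2. Integrate: h(y) = 2y.
So F(x,y) = -2x + 2y - 2x^2y^2.
General solution: -2x + 2y - 2x^2y^2 = C.


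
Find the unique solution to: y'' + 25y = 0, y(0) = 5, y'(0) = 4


Characteristic roots of r² + 25 = 0 are ±5i, so y = C₁cos(5x) + C₂sin(5x).
Apply y(0) = 5: C₁ = 5. Differentiate and apply y'(0) = 4: 5·C₂ = 4, so C₂ = 4/5.
Particular solution: y = 5cos(5x) + (4/5)sin(5x).


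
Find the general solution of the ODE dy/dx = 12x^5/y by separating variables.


Separate variables: y dy = 12x^5 dx.
Integrate both sides: y²/2 = 2x^6 + C₀.
Multiply by 2: y² = 4x^6 + C.


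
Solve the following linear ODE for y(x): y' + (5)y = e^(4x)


P(x) = 5 ⇒ μ = e^(5x).
(μ y)' = e^(9x) ⇒ μ y = e^(9x)/9 + C.
Divide by μ: y = (1/9)e^(4x) + Ce^(-5x).


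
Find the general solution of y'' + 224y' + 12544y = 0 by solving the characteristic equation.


Characteristic equation: r² + 224r + 12544 = 0, i.e. (r + 112)² = 0.
Repeated root r = -112; include an x factor for the second linearly independent solution.
General solution: y = (C₁ + C₂x)e^(-112x).


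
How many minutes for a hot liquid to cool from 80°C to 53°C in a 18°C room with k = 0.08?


From T(t) = T_a + (T₀ - T_a)e^(-kt), set T(t) = 53:
(53 - 18) / (80 - 18) = e^(-0.08t), so t = -ln(0.565)/0.08 ≈ 7.1 minutes.


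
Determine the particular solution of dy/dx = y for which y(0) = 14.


General solution of y' = y is y = Ce^(x).
Apply y(0) = 14: C = 14.
Particular solution: y = 14e^(x).


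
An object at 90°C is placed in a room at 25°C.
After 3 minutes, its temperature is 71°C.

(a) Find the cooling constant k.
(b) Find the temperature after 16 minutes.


Newton's law: T(t) = T_a + (T₀ - T_a)e^(-kt).
(a) Use T(3) = 71: (71 - 25)/(90 - 25) = e^(-k·3), so k = -ln(0.708)/3 ≈ 0.1152.
(b) Apply k to t = 16: T(16) = 25 + (65)e^(-1.844) ≈ 35.3°C.


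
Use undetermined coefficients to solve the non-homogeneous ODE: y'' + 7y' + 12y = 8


Characteristic roots of r² + 7r + 12 = 0 are -3, -4.
y_h = C₁e^(-3x) + C₂e^(-4x).
Constant forcing; try y_p = A. Then 12A = 8 ⇒ A = 2/3.
General solution: y = C₁e^(-3x) + C₂e^(-4x) + 2/3.


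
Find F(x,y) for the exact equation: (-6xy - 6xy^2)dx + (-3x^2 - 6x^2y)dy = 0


Check exactness: ∂M/∂y = -6x - 12xy and ∂N/∂x = -6x - 12xy; equal, so the equation is exact.
Integrate M with respect to x (treating y as constant): ∫M dx = -3x^2y - 3x^2y^2 + h(y).
Differentiate w.r.t. y and set equal to N: all terms match, so h'(y) = 0 and h is a constant absorbed into C.
General solution: -3x^2y - 3x^2y^2 = C.


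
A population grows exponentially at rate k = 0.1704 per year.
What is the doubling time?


Exponential growth: P(t) = P₀ e^(0.1704t). Set P(t)/P₀ = 2: e^(0.1704t) = 2.
Solve: t = ln(2)/0.1704 ≈ 4.07 years.


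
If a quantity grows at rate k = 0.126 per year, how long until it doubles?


Exponential growth: P(t) = P₀ e^(0.126t). Set P(t)/P₀ = 2: e^(0.126t) = 2.
Solve: t = ln(2)/0.126 ≈ 5.50 years.


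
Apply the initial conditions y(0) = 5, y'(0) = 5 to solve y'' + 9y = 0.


Characteristic roots of r² + 9 = 0 are ±3i, so y = C₁cos(3x) + C₂sin(3x).
Apply y(0) = 5: C₁ = 5. Differentiate and apply y'(0) = 5: 3·C₂ = 5, so C₂ = 5/3.
Particular solution: y = 5cos(3x) + (5/3)sin(3x).


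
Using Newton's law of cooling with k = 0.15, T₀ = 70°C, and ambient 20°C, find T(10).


Newton's law: dT/dt = -k(T - T_a) has solution T(t) = T_a + (T₀ - T_a)e^(-kt).
Plug in T_a = 20, T₀ = 70, k = 0.15, t = 10: T(10) = 20 + (50)e^(-1.50) ≈ 31.2°C.


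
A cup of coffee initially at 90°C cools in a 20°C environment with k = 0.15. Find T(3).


Newton's law: dT/dt = -k(T - T_a) has solution T(t) = T_a + (T₀ - T_a)e^(-kt).
Plug in T_a = 20, T₀ = 90, k = 0.15, t = 3: T(3) = 20 + (70)e^(-0.45) ≈ 64.6°C.


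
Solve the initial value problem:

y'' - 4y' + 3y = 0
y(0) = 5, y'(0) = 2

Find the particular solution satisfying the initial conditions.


Characteristic roots of r² - 4r + 3 = 0 are 3, 1.
General solution y = c₁ e^(3x) + c₂ e^(x).
Apply y(0) = 5: c₁ + c₂ = 5. Apply y'(0) = 2: 3 c₁ + 1 c₂ = 2.
Solve: c₁ = -3/2, c₂ = 13/2.
Particular solution: y = -(3/2)e^(3x) + (13/2)e^(x).


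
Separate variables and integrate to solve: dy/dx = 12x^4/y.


Separate variables: y dy = 12x^4 dx.
Integrate both sides: y²/2 = (12/5)x^5 + C₀.
Multiply by 2: y² = (24/5)x^5 + C.


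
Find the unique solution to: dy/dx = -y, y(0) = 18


General solution of y' = -y is y = Ce^(-x).
Apply y(0) = 18: C = 18.
Particular solution: y = 18e^(-x).


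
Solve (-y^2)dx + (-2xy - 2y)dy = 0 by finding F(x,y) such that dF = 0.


Check exactness: ∂M/∂y = -2y and ∂N/∂x = -2y; equal, so the equation is exact.
Integrate M with respect to x (treating y as constant): ∫M dx = -xy^2 + h(y).
Differentiate w.r.t. y and set equal to N: the x-dependent terms already match, leaving h'(y) = -2y. Integrate: h(y) = -y^2.
So F(x,y) = -xy^2 - y^2.
General solution: -xy^2 - y^2 = C.


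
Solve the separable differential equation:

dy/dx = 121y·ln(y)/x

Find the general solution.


Separate: dy/[y ln(y)] = 121 dx/x.
Substitute u = ln(y): du/u = 121 dx/x.
Integrate: ln|ln(y)| = 121ln|x| + C₀, hence ln(y) = C·x^121.


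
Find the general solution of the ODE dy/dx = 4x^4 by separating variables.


Integrate both sides with respect to x: y = ∫ 4x^4 dx = (4/5)x^5 + C.


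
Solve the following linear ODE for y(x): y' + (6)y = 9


P(x) = 6, Q(x) = 9; integrating factor μ = e^(6x).
(μ y)' = 9e^(6x) ⇒ μ y = (3/2)e^(6x) + C.
Divide by μ: y = 3/2 + Ce^(-6x).


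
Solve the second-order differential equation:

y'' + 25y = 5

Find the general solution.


Homogeneous part: r² + 25 = 0 ⇒ r = ±5i, so y_h = C₁cos(5x) + C₂sin(5x).
Try constant y_p = A; plug in: 25A = 5 ⇒ A = 1/5.
General solution: y = C₁cos(5x) + C₂sin(5x) + 1/5.


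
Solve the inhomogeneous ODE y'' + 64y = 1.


Homogeneous part: r² + 64 = 0 ⇒ r = ±8i, so y_h = C₁cos(8x) + C₂sin(8x).
Try constant y_p = A; plug in: 64A = 1 ⇒ A = 1/64.
General solution: y = C₁cos(8x) + C₂sin(8x) + 1/64.


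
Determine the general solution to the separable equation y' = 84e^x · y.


Separate variables: dy/y = 84e^x dx.
Integrate: ln|y| = 84e^x + C₀.
Exponentiate: y = Ce^(84e^x).


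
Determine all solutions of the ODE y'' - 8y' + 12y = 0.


Characteristic equation: r² - 8r + 12 = 0.
Factor: (r - 2)(r - 6) = 0 ⇒ r = 2, 6 (distinct real).
General solution: y = C₁e^(2x) + C₂e^(6x).


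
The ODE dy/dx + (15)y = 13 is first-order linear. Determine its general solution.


P(x) = 15, Q(x) = 13; integrating factor μ = e^(15x).
(μ y)' = 13e^(15x) ⇒ μ y = (13/15)e^(15x) + C.
Divide by μ: y = 13/15 + Ce^(-15x).


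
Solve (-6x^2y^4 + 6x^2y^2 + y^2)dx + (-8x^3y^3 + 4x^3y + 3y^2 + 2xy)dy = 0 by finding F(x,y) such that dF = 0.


Check exactness: ∂M/∂y = -24x^2y^3 + 12x^2y + 2y and ∂N/∂x = -24x^2y^3 + 12x^2y + 2y; equal, so the equation is exact.
Integrate M with respect to x (treating y as constant): ∫M dx = -2x^3y^4 + 2x^3y^2 + xy^2 + h(y).
Differentiate w.r.t. y and set equal to N: the x-dependent terms already match, leaving h'(y) = 3y^2. Integrate: h(y) = y^3.
So F(x,y) = -2x^3y^4 + 2x^3y^2 + y^3 + xy^2.
General solution: -2x^3y^4 + 2x^3y^2 + y^3 + xy^2 = C.


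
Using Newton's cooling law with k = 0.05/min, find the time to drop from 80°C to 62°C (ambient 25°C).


From T(t) = T_a + (T₀ - T_a)e^(-kt), set T(t) = 62:
(62 - 25) / (80 - 25) = e^(-0.05t), so t = -ln(0.673)/0.05 ≈ 7.9 minutes.


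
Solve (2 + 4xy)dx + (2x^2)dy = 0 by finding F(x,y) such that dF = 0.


Check exactness: ∂M/∂y = 4x and ∂N/∂x = 4x; equal, so the equation is exact.
Integrate M with respect to x (treating y as constant): ∫M dx = 2x + 2x^2y + h(y).
Differentiate w.r.t. y and set equal to N: all terms match, so h'(y) = 0 and h is a constant absorbed into C.
General solution: 2x + 2x^2y = C.


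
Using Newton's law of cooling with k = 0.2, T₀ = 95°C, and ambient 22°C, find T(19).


Newton's law: dT/dt = -k(T - T_a) has solution T(t) = T_a + (T₀ - T_a)e^(-kt).
Plug in T_a = 22, T₀ = 95, k = 0.2, t = 19: T(19) = 22 + (73)e^(-3.80) ≈ 23.6°C.


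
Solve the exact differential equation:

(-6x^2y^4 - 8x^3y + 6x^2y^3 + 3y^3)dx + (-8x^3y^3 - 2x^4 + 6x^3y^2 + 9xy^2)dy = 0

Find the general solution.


Check exactness: ∂M/∂y = -24x^2y^3 - 8x^3 + 18x^2y^2 + 9y^2 and ∂N/∂x = -24x^2y^3 - 8x^3 + 18x^2y^2 + 9y^2; equal, so the equation is exact.
Integrate M with respect to x (treating y as constant): ∫M dx = -2x^3y^4 - 2x^4y + 2x^3y^3 + 3xy^3 + h(y).
Differentiate w.r.t. y and set equal to N: all terms match, so h'(y) = 0 and h is a constant absorbed into C.
General solution: -2x^3y^4 - 2x^4y + 2x^3y^3 + 3xy^3 = C.


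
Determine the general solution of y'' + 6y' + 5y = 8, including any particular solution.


Characteristic roots of r² + 6r + 5 = 0 are -5, -1.
y_h = C₁e^(-5x) + C₂e^(-x).
Constant forcing; try y_p = A. Then 5A = 8 ⇒ A = 8/5.
General solution: y = C₁e^(-5x) + C₂e^(-x) + 8/5.


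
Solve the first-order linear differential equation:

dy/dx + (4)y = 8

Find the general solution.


P(x) = 4, Q(x) = 8; integrating factor μ = e^(4x).
(μ y)' = 8e^(4x) ⇒ μ y = 2e^(4x) + C.
Divide by μ: y = 2 + Ce^(-4x).


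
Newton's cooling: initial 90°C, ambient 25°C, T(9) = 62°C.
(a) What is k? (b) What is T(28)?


Newton's law: T(t) = T_a + (T₀ - T_a)e^(-kt).
(a) Use T(9) = 62: (62 - 25)/(90 - 25) = e^(-k·9), so k = -ln(0.569)/9 ≈ 0.0626.
(b) Apply k to t = 28: T(28) = 25 + (65)e^(-1.753) ≈ 36.3°C.


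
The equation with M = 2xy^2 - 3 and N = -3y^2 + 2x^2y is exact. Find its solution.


Check exactness: ∂M/∂y = 4xy and ∂N/∂x = 4xy; equal, so the equation is exact.
Integrate M with respect to x (treating y as constant): ∫M dx = x^2y^2 - 3x + h(y).
Differentiate w.r.t. y and set equal to N: the x-dependent terms already match, leaving h'(y) = -3y^2. Integrate: h(y) = -y^3.
So F(x,y) = -y^3 + x^2y^2 - 3x.
General solution: -y^3 + x^2y^2 - 3x = C.


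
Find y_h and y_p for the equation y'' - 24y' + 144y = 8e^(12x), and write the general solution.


Characteristic polynomial (r - 12)² = 0; repeated root r = 12.
y_h = (C₁ + C₂x)e^(12x). Forcing matches the repeated root (resonance), so try y_p = Ax² e^(12x).
Substitute and solve for A: 2A = 8, so A = 4.
General solution: y = (C₁ + C₂x + 4x²)e^(12x).


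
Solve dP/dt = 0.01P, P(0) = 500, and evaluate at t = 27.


The ODE dP/dt = 0.01P has solution P(t) = P(0)e^(0.01t).
Substitute P(0) = 500 and t = 27: P(27) = 500 e^(0.27) ≈ 655.


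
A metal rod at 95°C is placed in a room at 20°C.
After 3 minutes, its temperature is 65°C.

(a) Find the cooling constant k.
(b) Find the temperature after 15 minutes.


Newton's law: T(t) = T_a + (T₀ - T_a)e^(-kt).
(a) Use T(3) = 65: (65 - 20)/(95 - 20) = e^(-k·3), so k = -ln(0.600)/3 ≈ 0.1703.
(b) Apply k to t = 15: T(15) = 20 + (75)e^(-2.554) ≈ 25.8°C.


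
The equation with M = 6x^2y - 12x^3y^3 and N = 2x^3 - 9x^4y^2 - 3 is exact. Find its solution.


Check exactness: ∂M/∂y = 6x^2 - 36x^3y^2 and ∂N/∂x = 6x^2 - 36x^3y^2; equal, so the equation is exact.
Integrate M with respect to x (treating y as constant): ∫M dx = 2x^3y - 3x^4y^3 + h(y).
Differentiate w.r.t. y and set equal to N: the x-dependent terms already match, leaving h'(y) = -3. Integrate: h(y) = -3y.
So F(x,y) = 2x^3y - 3x^4y^3 - 3y.
General solution: 2x^3y - 3x^4y^3 - 3y = C.


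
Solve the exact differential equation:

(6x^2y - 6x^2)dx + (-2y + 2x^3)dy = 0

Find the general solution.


Check exactness: ∂M/∂y = 6x^2 and ∂N/∂x = 6x^2; equal, so the equation is exact.
Integrate M with respect to x (treating y as constant): ∫M dx = 2x^3y - 2x^3 + h(y).
Differentiate w.r.t. y and set equal to N: the x-dependent terms already match, leaving h'(y) = -2y. Integrate: h(y) = -y^2.
So F(x,y) = -y^2 + 2x^3y - 2x^3.
General solution: -y^2 + 2x^3y - 2x^3 = C.


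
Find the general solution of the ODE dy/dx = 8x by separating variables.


Integrate both sides with respect to x: y = ∫ 8x dx = 4x^2 + C.


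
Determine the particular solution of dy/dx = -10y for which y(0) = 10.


General solution of y' = -10y is y = Ce^(-10x).
Apply y(0) = 10: C = 10.
Particular solution: y = 10e^(-10x).


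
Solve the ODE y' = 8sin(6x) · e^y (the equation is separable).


Separate: e^(-y) dy = 8sin(6x) dx.
Integrate: -e^(-y) = -(4/3)cos(6x) + C₀.
Rearrange: e^(-y) = (4/3)cos(6x) + C.


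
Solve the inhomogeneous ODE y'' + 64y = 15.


Homogeneous part: r² + 64 = 0 ⇒ r = ±8i, so y_h = C₁cos(8x) + C₂sin(8x).
Try constant y_p = A; plug in: 64A = 15 ⇒ A = 15/64.
General solution: y = C₁cos(8x) + C₂sin(8x) + 15/64.


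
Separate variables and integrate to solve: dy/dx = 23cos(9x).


g(y) = 1, so integrate directly: y = ∫ 23cos(9x) dx = (23/9)sin(9x) + C.


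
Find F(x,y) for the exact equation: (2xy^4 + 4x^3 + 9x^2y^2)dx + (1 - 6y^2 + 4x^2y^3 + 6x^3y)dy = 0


Check exactness: ∂M/∂y = 8xy^3 + 18x^2y and ∂N/∂x = 8xy^3 + 18x^2y; equal, so the equation is exact.
Integrate M with respect to x (treating y as constant): ∫M dx = x^2y^4 + x^4 + 3x^3y^2 + h(y).
Differentiate w.r.t. y and set equal to N: the x-dependent terms already match, leaving h'(y) = 1 - 6y^2. Integrate: h(y) = y - 2y^3.
So F(x,y) = y - 2y^3 + x^2y^4 + x^4 + 3x^3y^2.
General solution: y - 2y^3 + x^2y^4 + x^4 + 3x^3y^2 = C.


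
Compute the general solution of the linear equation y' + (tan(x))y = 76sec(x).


P(x) = tan(x) ⇒ μ = e^(∫tan(x)dx) = sec(x).
(sec(x) y)' = 76sec²(x) ⇒ sec(x) y = 76tan(x) + C.
Multiply by cos(x): y = 76sin(x) + C·cos(x).


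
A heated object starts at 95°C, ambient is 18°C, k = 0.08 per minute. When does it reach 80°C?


From T(t) = T_a + (T₀ - T_a)e^(-kt), set T(t) = 80:
(80 - 18) / (95 - 18) = e^(-0.08t), so t = -ln(0.805)/0.08 ≈ 2.7 minutes.


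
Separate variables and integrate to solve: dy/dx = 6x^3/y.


Separate variables: y dy = 6x^3 dx.
Integrate both sides: y²/2 = (3/2)x^4 + C₀.
Multiply by 2: y² = 3x^4 + C.


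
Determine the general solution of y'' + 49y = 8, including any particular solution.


Homogeneous part: r² + 49 = 0 ⇒ r = ±7i, so y_h = C₁cos(7x) + C₂sin(7x).
Try constant y_p = A; plug in: 49A = 8 ⇒ A = 8/49.
General solution: y = C₁cos(7x) + C₂sin(7x) + 8/49.


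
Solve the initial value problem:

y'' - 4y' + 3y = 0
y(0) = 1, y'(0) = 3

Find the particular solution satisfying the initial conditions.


Characteristic roots of r² - 4r + 3 = 0 are 3, 1.
General solution y = c₁ e^(3x) + c₂ e^(x).
Apply y(0) = 1: c₁ + c₂ = 1. Apply y'(0) = 3: 3 c₁ + 1 c₂ = 3.
Solve: c₁ = 1, c₂ = 0.
Particular solution: y = e^(3x) + 0e^(x).


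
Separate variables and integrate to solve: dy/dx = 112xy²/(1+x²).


Separate: dy/y² = 112x/(1+x²) dx.
Integrate LHS: ∫ dy/y² = -1/y.
Integrate RHS via u = 1+x²: 56ln(1+x²) + C.
Result: -1/y = 56ln(1+x²) + C.


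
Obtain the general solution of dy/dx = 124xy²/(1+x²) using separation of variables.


Separate: dy/y² = 124x/(1+x²) dx.
Integrate LHS: ∫ dy/y² = -1/y.
Integrate RHS via u = 1+x²: 62ln(1+x²) + C.
Result: -1/y = 62ln(1+x²) + C.


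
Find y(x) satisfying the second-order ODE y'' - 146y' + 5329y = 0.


Characteristic equation: r² - 146r + 5329 = 0, i.e. (r - 73)² = 0.
Repeated root r = 73; include an x factor for the second linearly independent solution.
General solution: y = (C₁ + C₂x)e^(73x).


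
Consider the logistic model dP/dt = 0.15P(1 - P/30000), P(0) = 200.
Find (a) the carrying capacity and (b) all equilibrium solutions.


Logistic ODE dP/dt = 0.15P(1 - P/30000) has equilibria where dP/dt = 0, i.e. P = 0 or P = 30000.
The coefficient (1 - P/K) = 0 when P = K, identifying K = 30000 as the carrying capacity.
(a) K = 30000; (b) equilibria P = 0 and P = 30000.


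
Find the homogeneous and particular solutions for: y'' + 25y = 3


Homogeneous part: r² + 25 = 0 ⇒ r = ±5i, so y_h = C₁cos(5x) + C₂sin(5x).
Try constant y_p = A; plug in: 25A = 3 ⇒ A = 3/25.
General solution: y = C₁cos(5x) + C₂sin(5x) + 3/25.


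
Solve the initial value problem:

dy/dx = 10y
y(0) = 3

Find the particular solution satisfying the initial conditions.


General solution of y' = 10y is y = Ce^(10x).
Apply y(0) = 3: C = 3.
Particular solution: y = 3e^(10x).


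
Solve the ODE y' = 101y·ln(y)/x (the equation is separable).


Separate: dy/[y ln(y)] = 101 dx/x.
Substitute u = ln(y): du/u = 101 dx/x.
Integrate: ln|ln(y)| = 101ln|x| + C₀, hence ln(y) = C·x^101.


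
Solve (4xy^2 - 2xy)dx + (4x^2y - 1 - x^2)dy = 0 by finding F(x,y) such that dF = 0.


Check exactness: ∂M/∂y = 8xy - 2x and ∂N/∂x = 8xy - 2x; equal, so the equation is exact.
Integrate M with respect to x (treating y as constant): ∫M dx = 2x^2y^2 - x^2y + h(y).
Differentiate w.r.t. y and set equal to N: the x-dependent terms already match, leaving h'(y) = -1. Integrate: h(y) = -y.
So F(x,y) = 2x^2y^2 - y - x^2y.
General solution: 2x^2y^2 - y - x^2y = C.


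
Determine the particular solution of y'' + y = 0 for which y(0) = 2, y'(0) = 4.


Characteristic roots of r² + 1 = 0 are ±1i, so y = C₁cos(x) + C₂sin(x).
Apply y(0) = 2: C₁ = 2. Differentiate and apply y'(0) = 4: 1·C₂ = 4, so C₂ = 4.
Particular solution: y = 2cos(x) + 4sin(x).


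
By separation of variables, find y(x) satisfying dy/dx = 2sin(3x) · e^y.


Separate: e^(-y) dy = 2sin(3x) dx.
Integrate: -e^(-y) = -(2/3)cos(3x) + C₀.
Rearrange: e^(-y) = (2/3)cos(3x) + C.


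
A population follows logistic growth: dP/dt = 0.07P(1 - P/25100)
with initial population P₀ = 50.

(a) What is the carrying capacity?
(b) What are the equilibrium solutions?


Logistic ODE dP/dt = 0.07P(1 - P/25100) has equilibria where dP/dt = 0, i.e. P = 0 or P = 25100.
The coefficient (1 - P/K) = 0 when P = K, identifying K = 25100 as the carrying capacity.
(a) K = 25100; (b) equilibria P = 0 and P = 25100.


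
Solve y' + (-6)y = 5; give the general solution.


P(x) = -6 ⇒ μ = e^(-6x).
(μ y)' = 5e^(-6x) ⇒ μ y = -(5/6)e^(-6x) + C.
Divide by μ: y = -5/6 + Ce^(6x).


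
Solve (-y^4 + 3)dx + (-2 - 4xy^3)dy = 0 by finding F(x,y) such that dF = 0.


Check exactness: ∂M/∂y = -4y^3 and ∂N/∂x = -4y^3; equal, so the equation is exact.
Integrate M with respect to x (treating y as constant): ∫M dx = -xy^4 + 3x + h(y).
Differentiate w.r.t. y and set equal to N: the x-dependent terms already match, leaving h'(y) = -2. Integrate: h(y) = -2y.
So F(x,y) = -2y - xy^4 + 3x.
General solution: -2y - xy^4 + 3x = C.


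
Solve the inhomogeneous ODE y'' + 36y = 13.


Homogeneous part: r² + 36 = 0 ⇒ r = ±6i, so y_h = C₁cos(6x) + C₂sin(6x).
Try constant y_p = A; plug in: 36A = 13 ⇒ A = 13/36.
General solution: y = C₁cos(6x) + C₂sin(6x) + 13/36.


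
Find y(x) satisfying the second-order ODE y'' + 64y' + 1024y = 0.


Characteristic equation: r² + 64r + 1024 = 0, i.e. (r + 32)² = 0.
Repeated root r = -32; include an x factor for the second linearly independent solution.
General solution: y = (C₁ + C₂x)e^(-32x).


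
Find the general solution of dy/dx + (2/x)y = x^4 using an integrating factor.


P(x) = 2/x ⇒ μ = x^2.
(x^2 y)' = x^2·x^4 = x^6.
Integrate: x^2 y = x^7/(7) + C.
Solve for y: y = (1/7)x^5 + C/x^2.


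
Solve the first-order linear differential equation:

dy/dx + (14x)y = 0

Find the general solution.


P(x) = 14x ⇒ μ = e^(7x²).
Q(x) = 0 so μ y is constant: y = Ce^(-7x²).


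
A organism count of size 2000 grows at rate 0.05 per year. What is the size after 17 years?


The ODE dP/dt = 0.05P has solution P(t) = P(0)e^(0.05t).
Substitute P(0) = 2000 and t = 17: P(17) = 2000 e^(0.85) ≈ 4679.


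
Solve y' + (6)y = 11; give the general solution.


P(x) = 6, Q(x) = 11; integrating factor μ = e^(6x).
(μ y)' = 11e^(6x) ⇒ μ y = (11/6)e^(6x) + C.
Divide by μ: y = 11/6 + Ce^(-6x).


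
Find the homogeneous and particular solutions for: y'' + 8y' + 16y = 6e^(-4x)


Characteristic polynomial (r + 4)² = 0; repeated root r = -4.
y_h = (C₁ + C₂x)e^(-4x). Forcing matches the repeated root (resonance), so try y_p = Ax² e^(-4x).
Substitute and solve for A: 2A = 6, so A = 3.
General solution: y = (C₁ + C₂x + 3x²)e^(-4x).


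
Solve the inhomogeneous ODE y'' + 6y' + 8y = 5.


Characteristic roots of r² + 6r + 8 = 0 are -2, -4.
y_h = C₁e^(-2x) + C₂e^(-4x).
Constant forcing; try y_p = A. Then 8A = 5 ⇒ A = 5/8.
General solution: y = C₁e^(-2x) + C₂e^(-4x) + 5/8.


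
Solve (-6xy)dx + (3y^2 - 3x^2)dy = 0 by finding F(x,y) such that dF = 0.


Check exactness: ∂M/∂y = -6x and ∂N/∂x = -6x; equal, so the equation is exact.
Integrate M with respect to x (treating y as constant): ∫M dx = -3x^2y + h(y).
Differentiate w.r.t. y and set equal to N: the x-dependent terms already match, leaving h'(y) = 3y^2. Integrate: h(y) = y^3.
So F(x,y) = y^3 - 3x^2y.
General solution: y^3 - 3x^2y = C.


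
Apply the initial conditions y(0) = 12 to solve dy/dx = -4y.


General solution of y' = -4y is y = Ce^(-4x).
Apply y(0) = 12: C = 12.
Particular solution: y = 12e^(-4x).


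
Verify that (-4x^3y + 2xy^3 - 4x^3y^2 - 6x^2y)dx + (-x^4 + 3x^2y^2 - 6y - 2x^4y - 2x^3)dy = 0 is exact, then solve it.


Check exactness: ∂M/∂y = -4x^3 + 6xy^2 - 8x^3y - 6x^2 and ∂N/∂x = -4x^3 + 6xy^2 - 8x^3y - 6x^2; equal, so the equation is exact.
Integrate M with respect to x (treating y as constant): ∫M dx = -x^4y + x^2y^3 - x^4y^2 - 2x^3y + h(y).
Differentiate w.r.t. y and set equal to N: the x-dependent terms already match, leaving h'(y) = -6y. Integrate: h(y) = -3y^2.
So F(x,y) = -x^4y + x^2y^3 - 3y^2 - x^4y^2 - 2x^3y.
General solution: -x^4y + x^2y^3 - 3y^2 - x^4y^2 - 2x^3y = C.


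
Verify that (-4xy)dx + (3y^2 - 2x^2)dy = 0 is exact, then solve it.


Check exactness: ∂M/∂y = -4x and ∂N/∂x = -4x; equal, so the equation is exact.
Integrate M with respect to x (treating y as constant): ∫M dx = -2x^2y + h(y).
Differentiate w.r.t. y and set equal to N: the x-dependent terms already match, leaving h'(y) = 3y^2. Integrate: h(y) = y^3.
So F(x,y) = y^3 - 2x^2y.
General solution: y^3 - 2x^2y = C.


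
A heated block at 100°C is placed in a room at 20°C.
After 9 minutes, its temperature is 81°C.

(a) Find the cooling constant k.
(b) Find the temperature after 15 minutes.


Newton's law: T(t) = T_a + (T₀ - T_a)e^(-kt).
(a) Use T(9) = 81: (81 - 20)/(100 - 20) = e^(-k·9), so k = -ln(0.762)/9 ≈ 0.0301.
(b) Apply k to t = 15: T(15) = 20 + (80)e^(-0.452) ≈ 70.9°C.


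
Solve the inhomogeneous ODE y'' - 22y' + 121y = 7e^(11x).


Characteristic polynomial (r - 11)² = 0; repeated root r = 11.
y_h = (C₁ + C₂x)e^(11x). Forcing matches the repeated root (resonance), so try y_p = Ax² e^(11x).
Substitute and solve for A: 2A = 7, so A = 7/2.
General solution: y = (C₁ + C₂x + (7/2)x²)e^(11x).


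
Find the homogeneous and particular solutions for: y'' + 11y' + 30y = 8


Characteristic roots of r² + 11r + 30 = 0 are -5, -6.
y_h = C₁e^(-5x) + C₂e^(-6x).
Constant forcing; try y_p = A. Then 30A = 8 ⇒ A = 4/15.
General solution: y = C₁e^(-5x) + C₂e^(-6x) + 4/15.


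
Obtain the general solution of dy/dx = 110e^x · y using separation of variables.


Separate variables: dy/y = 110e^x dx.
Integrate: ln|y| = 110e^x + C₀.
Exponentiate: y = Ce^(110e^x).


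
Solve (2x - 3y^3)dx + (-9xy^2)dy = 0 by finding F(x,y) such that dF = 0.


Check exactness: ∂M/∂y = -9y^2 and ∂N/∂x = -9y^2; equal, so the equation is exact.
Integrate M with respect to x (treating y as constant): ∫M dx = x^2 - 3xy^3 + h(y).
Differentiate w.r.t. y and set equal to N: all terms match, so h'(y) = 0 and h is a constant absorbed into C.
General solution: x^2 - 3xy^3 = C.


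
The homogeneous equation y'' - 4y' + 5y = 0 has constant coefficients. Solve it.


Characteristic equation: r² - 4r + 5 = 0.
Discriminant is negative; roots r = 2 ± 1i (complex conjugate pair).
General solution uses e^(α x)(C₁ cos(β x) + C₂ sin(β x)): y = e^(2x)(C₁cos(x) + C₂sin(x)).


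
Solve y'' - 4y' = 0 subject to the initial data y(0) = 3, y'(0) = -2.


Characteristic roots of r² - 4r = 0 are 4, 0.
General solution y = c₁ e^(4x) + c₂.
Apply y(0) = 3: c₁ + c₂ = 3. Apply y'(0) = -2: 4 c₁ + 0 c₂ = -2.
Solve: c₁ = -1/2, c₂ = 7/2.
Particular solution: y = -(1/2)e^(4x) + 7/2.


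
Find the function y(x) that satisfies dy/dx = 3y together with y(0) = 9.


General solution of y' = 3y is y = Ce^(3x).
Apply y(0) = 9: C = 9.
Particular solution: y = 9e^(3x).


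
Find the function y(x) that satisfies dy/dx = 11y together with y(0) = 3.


General solution of y' = 11y is y = Ce^(11x).
Apply y(0) = 3: C = 3.
Particular solution: y = 3e^(11x).


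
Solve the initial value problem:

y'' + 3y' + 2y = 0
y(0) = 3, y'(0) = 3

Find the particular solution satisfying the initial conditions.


Characteristic roots of r² + 3r + 2 = 0 are -2, -1.
General solution y = c₁ e^(-2x) + c₂ e^(-x).
Apply y(0) = 3: c₁ + c₂ = 3. Apply y'(0) = 3: -2 c₁ - 1 c₂ = 3.
Solve: c₁ = -6, c₂ = 9.
Particular solution: y = -6e^(-2x) + 9e^(-x).


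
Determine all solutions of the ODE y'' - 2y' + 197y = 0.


Characteristic equation: r² - 2r + 197 = 0.
Discriminant is negative; roots r = 1 ± 14i (complex conjugate pair).
General solution uses e^(α x)(C₁ cos(β x) + C₂ sin(β x)): y = e^(x)(C₁cos(14x) + C₂sin(14x)).


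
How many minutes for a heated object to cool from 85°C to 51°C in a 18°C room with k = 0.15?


From T(t) = T_a + (T₀ - T_a)e^(-kt), set T(t) = 51:
(51 - 18) / (85 - 18) = e^(-0.15t), so t = -ln(0.493)/0.15 ≈ 4.7 minutes.


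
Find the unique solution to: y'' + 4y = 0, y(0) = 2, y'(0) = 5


Characteristic roots of r² + 4 = 0 are ±2i, so y = C₁cos(2x) + C₂sin(2x).
Apply y(0) = 2: C₁ = 2. Differentiate and apply y'(0) = 5: 2·C₂ = 5, so C₂ = 5/2.
Particular solution: y = 2cos(2x) + (5/2)sin(2x).


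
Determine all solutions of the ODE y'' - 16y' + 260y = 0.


Characteristic equation: r² - 16r + 260 = 0.
Discriminant is negative; roots r = 8 ± 14i (complex conjugate pair).
General solution uses e^(α x)(C₁ cos(β x) + C₂ sin(β x)): y = e^(8x)(C₁cos(14x) + C₂sin(14x)).


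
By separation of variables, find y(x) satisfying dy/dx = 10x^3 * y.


Separate variables: dy/y = 10x^3 dx.
Integrate: ln|y| = (5/2)x^4 + C₀.
Exponentiate: y = Ce^((5/2)x^4).


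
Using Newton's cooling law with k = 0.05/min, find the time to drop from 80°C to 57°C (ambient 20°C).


From T(t) = T_a + (T₀ - T_a)e^(-kt), set T(t) = 57:
(57 - 20) / (80 - 20) = e^(-0.05t), so t = -ln(0.617)/0.05 ≈ 9.7 minutes.


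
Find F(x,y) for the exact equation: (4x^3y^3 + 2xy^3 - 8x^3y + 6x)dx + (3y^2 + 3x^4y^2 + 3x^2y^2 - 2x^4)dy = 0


Check exactness: ∂M/∂y = 12x^3y^2 + 6xy^2 - 8x^3 and ∂N/∂x = 12x^3y^2 + 6xy^2 - 8x^3; equal, so the equation is exact.
Integrate M with respect to x (treating y as constant): ∫M dx = x^4y^3 + x^2y^3 - 2x^4y + 3x^2 + h(y).
Differentiate w.r.t. y and set equal to N: the x-dependent terms already match, leaving h'(y) = 3y^2. Integrate: h(y) = y^3.
So F(x,y) = y^3 + x^4y^3 + x^2y^3 - 2x^4y + 3x^2.
General solution: y^3 + x^4y^3 + x^2y^3 - 2x^4y + 3x^2 = C.


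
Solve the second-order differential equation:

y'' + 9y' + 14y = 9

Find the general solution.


Characteristic roots of r² + 9r + 14 = 0 are -7, -2.
y_h = C₁e^(-7x) + C₂e^(-2x).
Constant forcing; try y_p = A. Then 14A = 9 ⇒ A = 9/14.
General solution: y = C₁e^(-7x) + C₂e^(-2x) + 9/14.


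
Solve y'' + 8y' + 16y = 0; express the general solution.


Characteristic equation: r² + 8r + 16 = 0, i.e. (r + 4)² = 0.
Repeated root r = -4; include an x factor for the second linearly independent solution.
General solution: y = (C₁ + C₂x)e^(-4x).


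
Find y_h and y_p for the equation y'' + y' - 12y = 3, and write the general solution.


Characteristic roots of r² + r - 12 = 0 are 3, -4.
y_h = C₁e^(3x) + C₂e^(-4x).
Forcing exponent 0 is not a characteristic root; try y_p = A.
Substitute: A·(0 + (1)·0 + (-12)) = A·-12 = 3, so A = -1/4.
General solution: y = C₁e^(3x) + C₂e^(-4x) - 1/4.


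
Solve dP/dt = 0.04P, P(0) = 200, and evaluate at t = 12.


The ODE dP/dt = 0.04P has solution P(t) = P(0)e^(0.04t).
Substitute P(0) = 200 and t = 12: P(12) = 200 e^(0.48) ≈ 323.


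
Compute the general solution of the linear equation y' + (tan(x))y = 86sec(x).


P(x) = tan(x) ⇒ μ = e^(∫tan(x)dx) = sec(x).
(sec(x) y)' = 86sec²(x) ⇒ sec(x) y = 86tan(x) + C.
Multiply by cos(x): y = 86sin(x) + C·cos(x).


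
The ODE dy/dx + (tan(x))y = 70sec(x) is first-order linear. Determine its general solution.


P(x) = tan(x) ⇒ μ = e^(∫tan(x)dx) = sec(x).
(sec(x) y)' = 70sec²(x) ⇒ sec(x) y = 70tan(x) + C.
Multiply by cos(x): y = 70sin(x) + C·cos(x).


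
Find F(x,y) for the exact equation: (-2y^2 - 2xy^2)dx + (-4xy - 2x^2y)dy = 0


Check exactness: ∂M/∂y = -4y - 4xy and ∂N/∂x = -4y - 4xy; equal, so the equation is exact.
Integrate M with respect to x (treating y as constant): ∫M dx = -2xy^2 - x^2y^2 + h(y).
Differentiate w.r.t. y and set equal to N: all terms match, so h'(y) = 0 and h is a constant absorbed into C.
General solution: -2xy^2 - x^2y^2 = C.


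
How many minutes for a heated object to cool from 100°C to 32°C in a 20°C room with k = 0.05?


From T(t) = T_a + (T₀ - T_a)e^(-kt), set T(t) = 32:
(32 - 20) / (100 - 20) = e^(-0.05t), so t = -ln(0.150)/0.05 ≈ 37.9 minutes.


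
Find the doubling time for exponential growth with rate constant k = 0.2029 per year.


Exponential growth: P(t) = P₀ e^(0.2029t). Set P(t)/P₀ = 2: e^(0.2029t) = 2.
Solve: t = ln(2)/0.2029 ≈ 3.42 years.


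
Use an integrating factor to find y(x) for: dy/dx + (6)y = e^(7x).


P(x) = 6 ⇒ μ = e^(6x).
(μ y)' = e^(13x) ⇒ μ y = e^(13x)/13 + C.
Divide by μ: y = (1/13)e^(7x) + Ce^(-6x).


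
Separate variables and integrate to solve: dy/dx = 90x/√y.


Separate: √y dy = 90x dx.
Integrate: (2/3)y^(3/2) = 45x² + C.


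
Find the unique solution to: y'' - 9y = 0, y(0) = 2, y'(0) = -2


Characteristic roots of r² - 9 = 0 are -3, 3.
General solution y = c₁ e^(-3x) + c₂ e^(3x).
Apply y(0) = 2: c₁ + c₂ = 2. Apply y'(0) = -2: -3 c₁ + 3 c₂ = -2.
Solve: c₁ = 4/3, c₂ = 2/3.
Particular solution: y = (4/3)e^(-3x) + (2/3)e^(3x).


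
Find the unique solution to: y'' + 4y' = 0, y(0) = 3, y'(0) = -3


Characteristic roots of r² + 4r = 0 are -4, 0.
General solution y = c₁ e^(-4x) + c₂.
Apply y(0) = 3: c₁ + c₂ = 3. Apply y'(0) = -3: -4 c₁ + 0 c₂ = -3.
Solve: c₁ = 3/4, c₂ = 9/4.
Particular solution: y = (3/4)e^(-4x) + 9/4.


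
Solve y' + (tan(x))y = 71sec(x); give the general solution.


P(x) = tan(x) ⇒ μ = e^(∫tan(x)dx) = sec(x).
(sec(x) y)' = 71sec²(x) ⇒ sec(x) y = 71tan(x) + C.
Multiply by cos(x): y = 71sin(x) + C·cos(x).


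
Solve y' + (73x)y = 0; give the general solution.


P(x) = 73x ⇒ μ = e^((73/2)x²).
Q(x) = 0 so μ y is constant: y = Ce^(-(73/2)x²).


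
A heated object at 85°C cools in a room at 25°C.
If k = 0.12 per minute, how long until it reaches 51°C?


From T(t) = T_a + (T₀ - T_a)e^(-kt), set T(t) = 51:
(51 - 25) / (85 - 25) = e^(-0.12t), so t = -ln(0.433)/0.12 ≈ 7.0 minutes.


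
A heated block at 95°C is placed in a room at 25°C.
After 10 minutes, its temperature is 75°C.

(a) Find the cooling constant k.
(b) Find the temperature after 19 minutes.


Newton's law: T(t) = T_a + (T₀ - T_a)e^(-kt).
(a) Use T(10) = 75: (75 - 25)/(95 - 25) = e^(-k·10), so k = -ln(0.714)/10 ≈ 0.0336.
(b) Apply k to t = 19: T(19) = 25 + (70)e^(-0.639) ≈ 61.9°C.


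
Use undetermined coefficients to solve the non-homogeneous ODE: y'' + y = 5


Homogeneous part: r² + 1 = 0 ⇒ r = ±1i, so y_h = C₁cos(x) + C₂sin(x).
Try constant y_p = A; plug in: 1A = 5 ⇒ A = 5.
General solution: y = C₁cos(x) + C₂sin(x) + 5.


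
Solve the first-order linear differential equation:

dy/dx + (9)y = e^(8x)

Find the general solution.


P(x) = 9 ⇒ μ = e^(9x).
(μ y)' = e^(17x) ⇒ μ y = e^(17x)/17 + C.
Divide by μ: y = (1/17)e^(8x) + Ce^(-9x).


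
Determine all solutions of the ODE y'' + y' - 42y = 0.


Characteristic equation: r² + r - 42 = 0.
Factor: (r + 7)(r - 6) = 0 ⇒ r = -7, 6 (distinct real).
General solution: y = C₁e^(-7x) + C₂e^(6x).


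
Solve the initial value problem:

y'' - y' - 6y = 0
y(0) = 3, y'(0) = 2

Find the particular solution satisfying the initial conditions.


Characteristic roots of r² - r - 6 = 0 are -2, 3.
General solution y = c₁ e^(-2x) + c₂ e^(3x).
Apply y(0) = 3: c₁ + c₂ = 3. Apply y'(0) = 2: -2 c₁ + 3 c₂ = 2.
Solve: c₁ = 7/5, c₂ = 8/5.
Particular solution: y = (7/5)e^(-2x) + (8/5)e^(3x).


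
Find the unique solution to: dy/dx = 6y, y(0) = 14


General solution of y' = 6y is y = Ce^(6x).
Apply y(0) = 14: C = 14.
Particular solution: y = 14e^(6x).


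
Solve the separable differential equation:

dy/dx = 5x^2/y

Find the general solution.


Separate variables: y dy = 5x^2 dx.
Integrate both sides: y²/2 = (5/3)x^3 + C₀.
Multiply by 2: y² = (10/3)x^3 + C.


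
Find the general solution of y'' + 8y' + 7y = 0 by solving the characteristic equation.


Characteristic equation: r² + 8r + 7 = 0.
Factor: (r + 7)(r + 1) = 0 ⇒ r = -7, -1 (distinct real).
General solution: y = C₁e^(-7x) + C₂e^(-x).


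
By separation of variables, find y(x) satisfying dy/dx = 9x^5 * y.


Separate variables: dy/y = 9x^5 dx.
Integrate: ln|y| = (3/2)x^6 + C₀.
Exponentiate: y = Ce^((3/2)x^6).


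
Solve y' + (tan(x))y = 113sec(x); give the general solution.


P(x) = tan(x) ⇒ μ = e^(∫tan(x)dx) = sec(x).
(sec(x) y)' = 113sec²(x) ⇒ sec(x) y = 113tan(x) + C.
Multiply by cos(x): y = 113sin(x) + C·cos(x).


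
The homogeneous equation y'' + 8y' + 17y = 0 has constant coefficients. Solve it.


Characteristic equation: r² + 8r + 17 = 0.
Discriminant is negative; roots r = -4 ± 1i (complex conjugate pair).
General solution uses e^(α x)(C₁ cos(β x) + C₂ sin(β x)): y = e^(-4x)(C₁cos(x) + C₂sin(x)).


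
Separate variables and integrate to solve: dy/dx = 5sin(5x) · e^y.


Separate: e^(-y) dy = 5sin(5x) dx.
Integrate: -e^(-y) = -cos(5x) + C₀.
Rearrange: e^(-y) = cos(5x) + C.


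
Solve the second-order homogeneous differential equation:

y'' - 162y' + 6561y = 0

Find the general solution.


Characteristic equation: r² - 162r + 6561 = 0, i.e. (r - 81)² = 0.
Repeated root r = 81; include an x factor for the second linearly independent solution.
General solution: y = (C₁ + C₂x)e^(81x).


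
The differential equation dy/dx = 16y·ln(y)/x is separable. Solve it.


Separate: dy/[y ln(y)] = 16 dx/x.
Substitute u = ln(y): du/u = 16 dx/x.
Integrate: ln|ln(y)| = 16ln|x| + C₀, hence ln(y) = C·x^16.


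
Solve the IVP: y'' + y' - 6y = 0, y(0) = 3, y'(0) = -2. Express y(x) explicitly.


Characteristic roots of r² + r - 6 = 0 are -3, 2.
General solution y = c₁ e^(-3x) + c₂ e^(2x).
Apply y(0) = 3: c₁ + c₂ = 3. Apply y'(0) = -2: -3 c₁ + 2 c₂ = -2.
Solve: c₁ = 8/5, c₂ = 7/5.
Particular solution: y = (8/5)e^(-3x) + (7/5)e^(2x).


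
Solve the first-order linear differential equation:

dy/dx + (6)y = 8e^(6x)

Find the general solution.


P(x) = 6 ⇒ μ = e^(6x).
(μ y)' = 8e^(12x) ⇒ μ y = (8/12)e^(12x) + C.
Divide by μ: y = (2/3)e^(6x) + Ce^(-6x).


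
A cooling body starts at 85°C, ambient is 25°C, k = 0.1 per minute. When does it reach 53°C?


From T(t) = T_a + (T₀ - T_a)e^(-kt), set T(t) = 53:
(53 - 25) / (85 - 25) = e^(-0.1t), so t = -ln(0.467)/0.1 ≈ 7.6 minutes.


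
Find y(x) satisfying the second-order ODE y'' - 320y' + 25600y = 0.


Characteristic equation: r² - 320r + 25600 = 0, i.e. (r - 160)² = 0.
Repeated root r = 160; include an x factor for the second linearly independent solution.
General solution: y = (C₁ + C₂x)e^(160x).


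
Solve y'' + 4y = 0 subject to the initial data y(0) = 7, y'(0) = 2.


Characteristic roots of r² + 4 = 0 are ±2i, so y = C₁cos(2x) + C₂sin(2x).
Apply y(0) = 7: C₁ = 7. Differentiate and apply y'(0) = 2: 2·C₂ = 2, so C₂ = 1.
Particular solution: y = 7cos(2x) + sin(2x).


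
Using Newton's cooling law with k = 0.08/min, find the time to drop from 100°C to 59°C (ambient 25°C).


From T(t) = T_a + (T₀ - T_a)e^(-kt), set T(t) = 59:
(59 - 25) / (100 - 25) = e^(-0.08t), so t = -ln(0.453)/0.08 ≈ 9.9 minutes.
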